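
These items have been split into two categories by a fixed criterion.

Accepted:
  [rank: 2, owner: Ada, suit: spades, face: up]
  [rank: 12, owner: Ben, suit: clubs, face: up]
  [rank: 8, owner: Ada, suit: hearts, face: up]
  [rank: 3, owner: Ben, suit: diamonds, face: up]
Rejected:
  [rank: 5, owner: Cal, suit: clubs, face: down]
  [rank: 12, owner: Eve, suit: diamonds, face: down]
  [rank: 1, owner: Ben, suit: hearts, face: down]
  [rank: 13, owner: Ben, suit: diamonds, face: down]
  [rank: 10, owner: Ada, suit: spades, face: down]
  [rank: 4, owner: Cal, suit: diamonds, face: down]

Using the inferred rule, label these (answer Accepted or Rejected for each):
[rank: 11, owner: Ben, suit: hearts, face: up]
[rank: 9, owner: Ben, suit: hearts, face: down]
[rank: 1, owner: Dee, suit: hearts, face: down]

Accepted, Rejected, Rejected

The classifier is using: face is up.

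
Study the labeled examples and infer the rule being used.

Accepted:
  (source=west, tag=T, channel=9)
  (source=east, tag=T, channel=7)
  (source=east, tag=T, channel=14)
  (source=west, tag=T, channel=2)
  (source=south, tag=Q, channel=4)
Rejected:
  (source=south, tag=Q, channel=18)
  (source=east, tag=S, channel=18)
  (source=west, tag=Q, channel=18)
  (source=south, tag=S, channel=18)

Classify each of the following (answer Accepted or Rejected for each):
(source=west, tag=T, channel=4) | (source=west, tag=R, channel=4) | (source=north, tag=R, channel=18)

All 'Accepted' examples share one property — channel ≤ 14 — and every 'Rejected' example lacks it.

Accepted, Accepted, Rejected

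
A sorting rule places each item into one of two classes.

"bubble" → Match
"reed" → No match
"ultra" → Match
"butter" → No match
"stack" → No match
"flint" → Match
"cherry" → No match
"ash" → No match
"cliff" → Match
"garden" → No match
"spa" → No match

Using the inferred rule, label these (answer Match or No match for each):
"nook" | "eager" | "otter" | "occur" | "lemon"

No match, No match, No match, No match, Match

The common property of the 'Match' items is: contains 'l'. No 'No match' item has it.
"nook" → no 'l' → No match. "eager" → no 'l' → No match. "otter" → no 'l' → No match. "occur" → no 'l' → No match. "lemon" → has 'l' → Match.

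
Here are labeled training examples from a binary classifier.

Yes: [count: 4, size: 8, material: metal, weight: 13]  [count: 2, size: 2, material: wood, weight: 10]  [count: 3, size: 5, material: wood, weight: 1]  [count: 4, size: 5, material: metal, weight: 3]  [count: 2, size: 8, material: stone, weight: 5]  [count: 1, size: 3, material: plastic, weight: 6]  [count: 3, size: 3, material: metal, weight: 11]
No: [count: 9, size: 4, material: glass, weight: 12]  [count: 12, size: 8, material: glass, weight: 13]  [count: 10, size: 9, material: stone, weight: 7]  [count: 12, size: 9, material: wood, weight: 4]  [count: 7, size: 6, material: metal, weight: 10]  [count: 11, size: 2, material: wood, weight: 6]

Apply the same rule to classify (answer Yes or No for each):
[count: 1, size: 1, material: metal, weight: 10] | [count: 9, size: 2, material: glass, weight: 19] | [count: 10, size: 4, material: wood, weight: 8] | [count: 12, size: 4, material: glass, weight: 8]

Yes, No, No, No

The common property of the 'Yes' items is: count ≤ 4. No 'No' item has it.
[count: 1, size: 1, material: metal, weight: 10] — count = 1, hence Yes. [count: 9, size: 2, material: glass, weight: 19] — count = 9, hence No. [count: 10, size: 4, material: wood, weight: 8] — count = 10, hence No. [count: 12, size: 4, material: glass, weight: 8] — count = 12, hence No.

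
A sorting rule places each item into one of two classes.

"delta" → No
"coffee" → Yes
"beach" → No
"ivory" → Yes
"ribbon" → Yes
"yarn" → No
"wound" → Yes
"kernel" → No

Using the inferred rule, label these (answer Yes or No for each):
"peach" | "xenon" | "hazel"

Rule: contains 'o'. This holds for each 'Yes' example and fails for each 'No' one.
"peach": no 'o', does not fit → No. "xenon": has 'o', matches → Yes. "hazel": no 'o', does not fit → No.

No, Yes, No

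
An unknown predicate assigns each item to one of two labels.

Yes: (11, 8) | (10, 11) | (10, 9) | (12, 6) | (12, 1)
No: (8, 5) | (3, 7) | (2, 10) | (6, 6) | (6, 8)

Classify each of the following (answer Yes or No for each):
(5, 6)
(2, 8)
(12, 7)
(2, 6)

A rule that fits every label: first ≥ 9 — true of each 'Yes' example, false of each 'No' one.
(5, 6): No (first 5).
(2, 8): No (first 2).
(12, 7): Yes (first 12).
(2, 6): No (first 2).

No, No, Yes, No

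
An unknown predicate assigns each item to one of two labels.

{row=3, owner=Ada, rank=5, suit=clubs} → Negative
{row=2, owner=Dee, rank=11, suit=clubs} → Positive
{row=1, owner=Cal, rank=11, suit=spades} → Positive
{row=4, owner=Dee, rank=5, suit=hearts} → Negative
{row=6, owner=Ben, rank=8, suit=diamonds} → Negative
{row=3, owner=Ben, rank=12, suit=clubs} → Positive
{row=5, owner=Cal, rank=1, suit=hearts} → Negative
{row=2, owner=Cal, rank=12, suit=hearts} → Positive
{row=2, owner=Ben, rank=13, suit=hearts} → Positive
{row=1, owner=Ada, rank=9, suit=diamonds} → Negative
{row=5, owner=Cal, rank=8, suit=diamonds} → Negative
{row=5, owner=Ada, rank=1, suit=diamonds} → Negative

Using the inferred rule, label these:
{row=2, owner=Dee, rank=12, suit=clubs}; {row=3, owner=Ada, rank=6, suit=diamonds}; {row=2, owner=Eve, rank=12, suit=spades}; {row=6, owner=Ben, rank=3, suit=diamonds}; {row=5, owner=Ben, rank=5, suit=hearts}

'Positive' ⟺ rank ≥ 11.
{row=2, owner=Dee, rank=12, suit=clubs}: rank = 12, meets the rule → Positive. {row=3, owner=Ada, rank=6, suit=diamonds}: rank = 6, does not fit → Negative. {row=2, owner=Eve, rank=12, suit=spades}: rank = 12, meets the rule → Positive. {row=6, owner=Ben, rank=3, suit=diamonds}: rank = 3, does not fit → Negative. {row=5, owner=Ben, rank=5, suit=hearts}: rank = 5, does not fit → Negative.

Positive, Negative, Positive, Negative, Negative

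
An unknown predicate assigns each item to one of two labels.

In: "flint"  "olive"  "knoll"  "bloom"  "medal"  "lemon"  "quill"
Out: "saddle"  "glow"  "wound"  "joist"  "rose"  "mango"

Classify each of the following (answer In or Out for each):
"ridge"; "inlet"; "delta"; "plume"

The pattern is that an item is 'In' exactly when: odd length AND contains 'l'.
"ridge": length 5, no 'l', doesn't match → Out. "inlet": length 5, has 'l', passes → In. "delta": length 5, has 'l', passes → In. "plume": length 5, has 'l', passes → In.

Out, In, In, In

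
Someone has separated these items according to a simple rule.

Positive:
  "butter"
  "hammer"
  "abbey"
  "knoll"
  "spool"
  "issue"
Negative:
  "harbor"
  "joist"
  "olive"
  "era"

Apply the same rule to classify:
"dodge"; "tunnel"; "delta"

Negative, Positive, Negative

The classifier is using: has a double letter.
Negative: "dodge", since no doubled letter. Positive: "tunnel", since 'nn' doubled. Negative: "delta", since no doubled letter.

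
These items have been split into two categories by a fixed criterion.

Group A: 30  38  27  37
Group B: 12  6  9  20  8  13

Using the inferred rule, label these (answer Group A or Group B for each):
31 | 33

Group A, Group A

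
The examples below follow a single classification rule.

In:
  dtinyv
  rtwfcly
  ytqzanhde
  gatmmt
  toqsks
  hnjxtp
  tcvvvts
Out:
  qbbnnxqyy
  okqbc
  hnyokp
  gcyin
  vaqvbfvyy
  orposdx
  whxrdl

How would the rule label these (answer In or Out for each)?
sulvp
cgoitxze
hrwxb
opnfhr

Every 'In' example satisfies: contains 't'. None of the 'Out' examples do.

Out, In, Out, Out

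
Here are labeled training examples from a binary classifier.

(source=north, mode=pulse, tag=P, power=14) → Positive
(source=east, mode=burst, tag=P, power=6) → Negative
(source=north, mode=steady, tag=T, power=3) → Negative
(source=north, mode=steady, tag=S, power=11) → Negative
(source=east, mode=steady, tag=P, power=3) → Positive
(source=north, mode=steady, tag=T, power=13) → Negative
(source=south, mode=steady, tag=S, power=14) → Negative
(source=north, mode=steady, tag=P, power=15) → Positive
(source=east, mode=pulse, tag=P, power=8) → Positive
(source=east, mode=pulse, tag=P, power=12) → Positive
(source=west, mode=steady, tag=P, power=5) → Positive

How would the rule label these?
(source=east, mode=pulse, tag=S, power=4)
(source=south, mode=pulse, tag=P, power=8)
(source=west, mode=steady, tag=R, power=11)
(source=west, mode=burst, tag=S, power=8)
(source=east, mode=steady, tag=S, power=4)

A rule that fits every label: tag is P AND power ≠ 6 — true of each 'Positive' example, false of each 'Negative' one.
Negative: (source=east, mode=pulse, tag=S, power=4), since tag is S, power = 4. Positive: (source=south, mode=pulse, tag=P, power=8), since tag is P, power = 8. Negative: (source=west, mode=steady, tag=R, power=11), since tag is R, power = 11. Negative: (source=west, mode=burst, tag=S, power=8), since tag is S, power = 8. Negative: (source=east, mode=steady, tag=S, power=4), since tag is S, power = 4.

Negative, Positive, Negative, Negative, Negative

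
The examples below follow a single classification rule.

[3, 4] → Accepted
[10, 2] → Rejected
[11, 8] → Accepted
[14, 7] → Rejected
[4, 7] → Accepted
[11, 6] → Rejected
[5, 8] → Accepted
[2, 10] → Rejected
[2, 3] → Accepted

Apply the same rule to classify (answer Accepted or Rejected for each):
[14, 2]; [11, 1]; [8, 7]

One predicate separates the groups cleanly: |first − second| ≤ 3.
[14, 2]: Rejected (|14−2| = 12).
[11, 1]: Rejected (|11−1| = 10).
[8, 7]: Accepted (|8−7| = 1).

Rejected, Rejected, Accepted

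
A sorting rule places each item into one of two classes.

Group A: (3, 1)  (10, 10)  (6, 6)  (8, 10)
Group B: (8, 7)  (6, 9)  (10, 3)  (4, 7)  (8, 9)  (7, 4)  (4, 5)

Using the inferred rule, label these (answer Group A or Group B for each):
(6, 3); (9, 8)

The pattern is that an item is 'Group A' exactly when: sum is even.
(6, 3) → 6+3 = 9 → Group B.
(9, 8) → 9+8 = 17 → Group B.

Group B, Group B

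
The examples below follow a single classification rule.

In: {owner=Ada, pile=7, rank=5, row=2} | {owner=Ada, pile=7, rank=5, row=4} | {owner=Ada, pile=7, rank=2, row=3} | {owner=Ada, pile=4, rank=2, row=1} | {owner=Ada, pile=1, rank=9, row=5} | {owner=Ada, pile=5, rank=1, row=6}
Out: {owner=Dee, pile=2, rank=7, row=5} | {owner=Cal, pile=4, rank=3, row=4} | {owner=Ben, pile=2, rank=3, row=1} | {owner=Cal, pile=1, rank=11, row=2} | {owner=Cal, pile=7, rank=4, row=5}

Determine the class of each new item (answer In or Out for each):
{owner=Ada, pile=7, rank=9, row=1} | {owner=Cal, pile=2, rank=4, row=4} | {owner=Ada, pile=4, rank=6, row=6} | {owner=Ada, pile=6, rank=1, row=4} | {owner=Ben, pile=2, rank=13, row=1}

The distinguishing property — owner is Ada — holds for all the 'In' cases and none of the 'Out' cases.
{owner=Ada, pile=7, rank=9, row=1}: owner is Ada — matches, so In. {owner=Cal, pile=2, rank=4, row=4}: owner is Cal — fails this test, so Out. {owner=Ada, pile=4, rank=6, row=6}: owner is Ada — matches, so In. {owner=Ada, pile=6, rank=1, row=4}: owner is Ada — matches, so In. {owner=Ben, pile=2, rank=13, row=1}: owner is Ben — fails this test, so Out.

In, Out, In, In, Out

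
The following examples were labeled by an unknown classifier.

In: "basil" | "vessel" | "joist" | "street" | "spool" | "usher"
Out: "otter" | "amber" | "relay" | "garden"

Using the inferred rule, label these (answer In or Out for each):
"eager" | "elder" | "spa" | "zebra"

Out, Out, In, Out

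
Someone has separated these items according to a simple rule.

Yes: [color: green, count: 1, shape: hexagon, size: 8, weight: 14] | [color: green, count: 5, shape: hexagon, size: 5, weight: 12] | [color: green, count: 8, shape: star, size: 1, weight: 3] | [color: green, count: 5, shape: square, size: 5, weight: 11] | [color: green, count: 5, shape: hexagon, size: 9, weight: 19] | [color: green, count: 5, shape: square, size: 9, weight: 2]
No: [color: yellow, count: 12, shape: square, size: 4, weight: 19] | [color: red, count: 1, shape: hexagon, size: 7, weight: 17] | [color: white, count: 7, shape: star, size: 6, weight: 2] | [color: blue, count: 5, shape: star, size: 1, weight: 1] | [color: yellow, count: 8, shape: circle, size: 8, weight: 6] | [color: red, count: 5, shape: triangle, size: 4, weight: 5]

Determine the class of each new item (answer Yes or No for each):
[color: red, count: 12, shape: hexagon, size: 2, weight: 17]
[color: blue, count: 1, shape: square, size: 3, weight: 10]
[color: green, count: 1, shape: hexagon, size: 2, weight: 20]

Looking at the examples, the only property every 'Yes' case has and every 'No' case lacks is: color is green.
[color: red, count: 12, shape: hexagon, size: 2, weight: 17] — color is red, hence No. [color: blue, count: 1, shape: square, size: 3, weight: 10] — color is blue, hence No. [color: green, count: 1, shape: hexagon, size: 2, weight: 20] — color is green, hence Yes.

No, No, Yes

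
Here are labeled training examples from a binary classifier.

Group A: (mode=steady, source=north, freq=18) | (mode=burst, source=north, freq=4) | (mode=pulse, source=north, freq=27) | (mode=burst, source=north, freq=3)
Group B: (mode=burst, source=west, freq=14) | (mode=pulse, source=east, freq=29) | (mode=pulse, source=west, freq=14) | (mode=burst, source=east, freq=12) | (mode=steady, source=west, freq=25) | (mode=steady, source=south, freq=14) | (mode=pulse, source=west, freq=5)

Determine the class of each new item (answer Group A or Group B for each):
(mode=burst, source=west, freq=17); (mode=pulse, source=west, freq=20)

Group B, Group B

One predicate separates the groups cleanly: source is north.
(mode=burst, source=west, freq=17): source is west — fails this test, so Group B. (mode=pulse, source=west, freq=20): source is west — fails this test, so Group B.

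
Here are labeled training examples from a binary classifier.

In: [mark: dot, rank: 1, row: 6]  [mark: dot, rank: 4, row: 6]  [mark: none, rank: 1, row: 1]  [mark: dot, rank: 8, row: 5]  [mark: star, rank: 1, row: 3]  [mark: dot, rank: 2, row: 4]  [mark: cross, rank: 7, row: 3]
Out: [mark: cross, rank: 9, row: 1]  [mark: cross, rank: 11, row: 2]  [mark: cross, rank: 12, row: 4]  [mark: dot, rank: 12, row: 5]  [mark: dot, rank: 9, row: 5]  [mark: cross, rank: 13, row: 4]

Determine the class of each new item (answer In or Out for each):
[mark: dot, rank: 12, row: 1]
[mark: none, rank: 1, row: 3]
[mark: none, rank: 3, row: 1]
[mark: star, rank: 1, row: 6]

Out, In, In, In

One predicate separates the groups cleanly: rank ≤ 8.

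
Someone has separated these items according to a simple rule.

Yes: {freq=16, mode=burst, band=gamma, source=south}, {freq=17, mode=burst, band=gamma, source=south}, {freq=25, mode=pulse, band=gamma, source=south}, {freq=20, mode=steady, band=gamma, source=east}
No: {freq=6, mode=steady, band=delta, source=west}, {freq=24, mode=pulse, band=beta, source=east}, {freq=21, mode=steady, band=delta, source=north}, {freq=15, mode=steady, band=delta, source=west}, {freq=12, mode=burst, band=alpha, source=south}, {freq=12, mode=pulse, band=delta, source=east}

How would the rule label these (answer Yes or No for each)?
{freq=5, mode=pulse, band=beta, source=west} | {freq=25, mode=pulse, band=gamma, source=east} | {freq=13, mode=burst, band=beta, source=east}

No, Yes, No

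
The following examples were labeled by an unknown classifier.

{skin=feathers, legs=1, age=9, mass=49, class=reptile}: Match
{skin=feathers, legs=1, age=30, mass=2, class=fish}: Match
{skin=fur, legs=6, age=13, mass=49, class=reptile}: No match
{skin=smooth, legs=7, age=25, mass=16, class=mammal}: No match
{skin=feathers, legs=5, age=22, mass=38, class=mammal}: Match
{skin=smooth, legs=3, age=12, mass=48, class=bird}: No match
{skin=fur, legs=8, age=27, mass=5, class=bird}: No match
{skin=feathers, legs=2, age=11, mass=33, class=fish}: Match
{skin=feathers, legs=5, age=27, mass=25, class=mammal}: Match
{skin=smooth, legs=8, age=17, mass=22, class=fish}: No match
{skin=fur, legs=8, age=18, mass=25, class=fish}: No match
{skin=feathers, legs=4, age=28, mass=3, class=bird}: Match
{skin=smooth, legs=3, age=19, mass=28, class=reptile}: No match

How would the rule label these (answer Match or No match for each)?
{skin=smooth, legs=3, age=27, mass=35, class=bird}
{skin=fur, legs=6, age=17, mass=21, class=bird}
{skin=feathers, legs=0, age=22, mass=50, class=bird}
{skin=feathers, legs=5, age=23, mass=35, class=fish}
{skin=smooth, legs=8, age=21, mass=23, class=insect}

No match, No match, Match, Match, No match

Rule: skin is feathers. This holds for each 'Match' example and fails for each 'No match' one.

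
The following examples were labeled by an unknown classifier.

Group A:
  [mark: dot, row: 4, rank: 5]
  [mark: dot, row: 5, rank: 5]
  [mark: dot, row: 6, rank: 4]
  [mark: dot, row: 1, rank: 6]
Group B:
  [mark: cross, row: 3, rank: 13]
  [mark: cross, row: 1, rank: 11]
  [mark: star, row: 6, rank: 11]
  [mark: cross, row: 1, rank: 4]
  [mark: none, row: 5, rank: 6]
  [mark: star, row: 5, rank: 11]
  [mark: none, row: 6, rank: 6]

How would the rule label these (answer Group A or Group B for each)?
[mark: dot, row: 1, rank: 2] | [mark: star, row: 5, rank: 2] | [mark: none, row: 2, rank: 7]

Group A, Group B, Group B

All 'Group A' examples share one property — mark is dot — and every 'Group B' example lacks it.
[mark: dot, row: 1, rank: 2] → mark is dot → Group A.
[mark: star, row: 5, rank: 2] → mark is star → Group B.
[mark: none, row: 2, rank: 7] → mark is none → Group B.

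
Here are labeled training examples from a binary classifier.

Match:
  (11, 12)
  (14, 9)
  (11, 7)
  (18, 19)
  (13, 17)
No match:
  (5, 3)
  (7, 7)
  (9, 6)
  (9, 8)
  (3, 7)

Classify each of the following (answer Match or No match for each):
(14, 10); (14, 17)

Match, Match

The rule appears to be: sum ≥ 18.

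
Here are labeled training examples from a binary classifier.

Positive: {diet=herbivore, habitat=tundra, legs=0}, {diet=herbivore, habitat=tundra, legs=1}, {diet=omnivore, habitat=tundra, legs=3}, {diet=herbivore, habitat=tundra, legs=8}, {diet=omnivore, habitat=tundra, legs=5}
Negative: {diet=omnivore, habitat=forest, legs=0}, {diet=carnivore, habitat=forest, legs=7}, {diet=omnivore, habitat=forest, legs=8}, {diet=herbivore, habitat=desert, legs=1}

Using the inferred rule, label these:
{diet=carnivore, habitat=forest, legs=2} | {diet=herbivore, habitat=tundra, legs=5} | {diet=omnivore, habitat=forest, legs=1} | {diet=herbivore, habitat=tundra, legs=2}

Negative, Positive, Negative, Positive

The classifier is using: habitat is tundra.
{diet=carnivore, habitat=forest, legs=2} — habitat is forest, hence Negative.
{diet=herbivore, habitat=tundra, legs=5} — habitat is tundra, hence Positive.
{diet=omnivore, habitat=forest, legs=1} — habitat is forest, hence Negative.
{diet=herbivore, habitat=tundra, legs=2} — habitat is tundra, hence Positive.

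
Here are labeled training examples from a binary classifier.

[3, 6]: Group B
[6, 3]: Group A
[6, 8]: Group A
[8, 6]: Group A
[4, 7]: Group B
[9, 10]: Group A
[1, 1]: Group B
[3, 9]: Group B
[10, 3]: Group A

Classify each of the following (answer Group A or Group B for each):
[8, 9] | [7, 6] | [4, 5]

Group A, Group A, Group B

All 'Group A' examples share one property — first ≥ 6 — and every 'Group B' example lacks it.
[8, 9]: Group A (first 8).
[7, 6]: Group A (first 7).
[4, 5]: Group B (first 4).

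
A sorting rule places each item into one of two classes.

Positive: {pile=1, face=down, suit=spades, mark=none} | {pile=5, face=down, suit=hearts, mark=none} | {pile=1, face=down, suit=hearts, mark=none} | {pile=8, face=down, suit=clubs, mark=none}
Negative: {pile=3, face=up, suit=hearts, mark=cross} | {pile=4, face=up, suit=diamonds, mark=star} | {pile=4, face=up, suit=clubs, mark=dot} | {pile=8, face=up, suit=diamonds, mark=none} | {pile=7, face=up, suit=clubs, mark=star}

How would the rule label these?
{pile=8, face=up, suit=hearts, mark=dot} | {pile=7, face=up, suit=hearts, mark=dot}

Negative, Negative

The distinguishing property — face is down — holds for all the 'Positive' cases and none of the 'Negative' cases.
{pile=8, face=up, suit=hearts, mark=dot}: face is up — does not pass, so Negative. {pile=7, face=up, suit=hearts, mark=dot}: face is up — does not pass, so Negative.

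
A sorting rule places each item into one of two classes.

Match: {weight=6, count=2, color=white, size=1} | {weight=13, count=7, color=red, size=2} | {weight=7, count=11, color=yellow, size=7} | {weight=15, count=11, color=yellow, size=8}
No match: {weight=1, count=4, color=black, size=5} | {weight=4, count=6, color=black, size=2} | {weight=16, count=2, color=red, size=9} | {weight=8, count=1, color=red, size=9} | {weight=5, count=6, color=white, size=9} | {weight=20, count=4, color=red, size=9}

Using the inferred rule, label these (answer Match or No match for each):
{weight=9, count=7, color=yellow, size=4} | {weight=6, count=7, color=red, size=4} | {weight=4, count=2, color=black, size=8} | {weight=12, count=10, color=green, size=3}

Every 'Match' example satisfies: weight ≥ 5 AND size ≤ 8. None of the 'No match' examples do.
Match: {weight=9, count=7, color=yellow, size=4}, since weight = 9, size = 4. Match: {weight=6, count=7, color=red, size=4}, since weight = 6, size = 4. No match: {weight=4, count=2, color=black, size=8}, since weight = 4, size = 8. Match: {weight=12, count=10, color=green, size=3}, since weight = 12, size = 3.

Match, Match, No match, Match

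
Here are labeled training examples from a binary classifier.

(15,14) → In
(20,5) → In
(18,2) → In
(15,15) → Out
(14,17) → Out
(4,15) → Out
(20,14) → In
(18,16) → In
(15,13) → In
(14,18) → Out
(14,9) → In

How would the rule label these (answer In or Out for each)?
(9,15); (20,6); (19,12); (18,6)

Out, In, In, In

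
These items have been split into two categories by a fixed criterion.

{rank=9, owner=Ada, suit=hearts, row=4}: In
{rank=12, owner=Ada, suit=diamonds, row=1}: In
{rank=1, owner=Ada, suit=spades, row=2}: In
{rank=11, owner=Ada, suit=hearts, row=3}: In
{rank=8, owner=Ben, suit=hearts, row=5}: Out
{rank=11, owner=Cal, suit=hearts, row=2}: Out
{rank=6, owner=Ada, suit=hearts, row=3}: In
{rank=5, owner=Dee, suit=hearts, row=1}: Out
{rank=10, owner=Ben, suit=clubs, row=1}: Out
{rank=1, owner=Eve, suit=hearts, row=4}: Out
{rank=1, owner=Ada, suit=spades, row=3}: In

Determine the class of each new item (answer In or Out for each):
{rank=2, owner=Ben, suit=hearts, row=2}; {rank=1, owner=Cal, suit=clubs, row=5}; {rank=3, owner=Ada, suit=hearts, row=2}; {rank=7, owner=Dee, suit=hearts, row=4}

Out, Out, In, Out

The rule appears to be: owner is Ada.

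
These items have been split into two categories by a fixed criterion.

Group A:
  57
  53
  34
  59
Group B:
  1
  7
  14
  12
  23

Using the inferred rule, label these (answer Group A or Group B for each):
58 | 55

Group A, Group A

The classifier is using: at least 34.
58: 58 ≥ 34, matches → Group A. 55: 55 ≥ 34, matches → Group A.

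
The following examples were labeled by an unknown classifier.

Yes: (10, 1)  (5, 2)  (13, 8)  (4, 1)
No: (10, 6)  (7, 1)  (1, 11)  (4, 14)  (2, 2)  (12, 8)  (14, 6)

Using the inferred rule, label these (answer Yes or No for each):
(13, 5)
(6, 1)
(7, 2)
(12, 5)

The common property of the 'Yes' items is: sum is odd. No 'No' item has it.

No, Yes, Yes, Yes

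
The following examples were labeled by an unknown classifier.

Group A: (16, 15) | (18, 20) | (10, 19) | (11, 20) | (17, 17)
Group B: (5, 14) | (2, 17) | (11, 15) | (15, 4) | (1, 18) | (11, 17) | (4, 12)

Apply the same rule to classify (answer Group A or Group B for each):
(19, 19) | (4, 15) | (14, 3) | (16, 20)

The simplest hypothesis consistent with all the labels is: sum ≥ 29.
(19, 19) — 19+19 = 38, hence Group A. (4, 15) — 4+15 = 19, hence Group B. (14, 3) — 14+3 = 17, hence Group B. (16, 20) — 16+20 = 36, hence Group A.

Group A, Group B, Group B, Group A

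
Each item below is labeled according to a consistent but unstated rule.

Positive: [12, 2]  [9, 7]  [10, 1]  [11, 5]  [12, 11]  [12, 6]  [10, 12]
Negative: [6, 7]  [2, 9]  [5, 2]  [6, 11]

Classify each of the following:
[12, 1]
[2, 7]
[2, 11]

Positive, Negative, Negative

The rule appears to be: first ≥ 7.
Positive: [12, 1], since first 12.
Negative: [2, 7], since first 2.
Negative: [2, 11], since first 2.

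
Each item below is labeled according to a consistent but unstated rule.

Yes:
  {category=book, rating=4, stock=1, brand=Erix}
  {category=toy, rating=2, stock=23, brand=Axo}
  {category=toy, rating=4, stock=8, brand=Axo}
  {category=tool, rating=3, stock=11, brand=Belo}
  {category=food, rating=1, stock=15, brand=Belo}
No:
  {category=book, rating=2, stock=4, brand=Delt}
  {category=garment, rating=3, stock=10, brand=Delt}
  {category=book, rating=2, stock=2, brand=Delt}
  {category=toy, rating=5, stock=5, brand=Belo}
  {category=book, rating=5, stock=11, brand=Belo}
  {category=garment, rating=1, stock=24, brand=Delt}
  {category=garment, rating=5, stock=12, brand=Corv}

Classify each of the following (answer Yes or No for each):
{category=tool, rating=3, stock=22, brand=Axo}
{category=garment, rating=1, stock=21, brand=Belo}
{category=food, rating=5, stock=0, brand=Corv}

The pattern is that an item is 'Yes' exactly when: brand is not Delt AND rating ≤ 4.
{category=tool, rating=3, stock=22, brand=Axo}: brand is Axo, rating = 3 — has this property, so Yes.
{category=garment, rating=1, stock=21, brand=Belo}: brand is Belo, rating = 1 — has this property, so Yes.
{category=food, rating=5, stock=0, brand=Corv}: brand is Corv, rating = 5 — fails this test, so No.

Yes, Yes, No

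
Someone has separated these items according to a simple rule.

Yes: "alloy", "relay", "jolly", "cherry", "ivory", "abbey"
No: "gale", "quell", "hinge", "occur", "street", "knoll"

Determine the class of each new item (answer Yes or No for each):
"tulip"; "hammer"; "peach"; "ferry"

Rule: contains 'y'. This holds for each 'Yes' example and fails for each 'No' one.
"tulip" → no 'y' → No.
"hammer" → no 'y' → No.
"peach" → no 'y' → No.
"ferry" → has 'y' → Yes.

No, No, No, Yes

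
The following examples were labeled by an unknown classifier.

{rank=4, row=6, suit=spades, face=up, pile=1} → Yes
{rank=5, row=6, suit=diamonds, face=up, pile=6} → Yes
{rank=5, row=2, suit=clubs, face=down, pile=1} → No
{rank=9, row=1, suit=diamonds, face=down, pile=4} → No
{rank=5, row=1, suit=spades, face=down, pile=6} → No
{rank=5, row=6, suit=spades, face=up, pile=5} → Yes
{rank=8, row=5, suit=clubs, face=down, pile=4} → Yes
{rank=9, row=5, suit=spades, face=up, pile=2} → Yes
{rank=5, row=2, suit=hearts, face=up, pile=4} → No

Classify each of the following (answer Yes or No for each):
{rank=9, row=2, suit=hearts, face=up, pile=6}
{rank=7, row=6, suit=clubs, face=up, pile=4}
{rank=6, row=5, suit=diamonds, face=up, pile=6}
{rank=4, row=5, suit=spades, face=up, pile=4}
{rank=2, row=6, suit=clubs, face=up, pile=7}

No, Yes, Yes, Yes, Yes

'Yes' ⟺ row ≥ 5.
No: {rank=9, row=2, suit=hearts, face=up, pile=6}, since row = 2.
Yes: {rank=7, row=6, suit=clubs, face=up, pile=4}, since row = 6.
Yes: {rank=6, row=5, suit=diamonds, face=up, pile=6}, since row = 5.
Yes: {rank=4, row=5, suit=spades, face=up, pile=4}, since row = 5.
Yes: {rank=2, row=6, suit=clubs, face=up, pile=7}, since row = 6.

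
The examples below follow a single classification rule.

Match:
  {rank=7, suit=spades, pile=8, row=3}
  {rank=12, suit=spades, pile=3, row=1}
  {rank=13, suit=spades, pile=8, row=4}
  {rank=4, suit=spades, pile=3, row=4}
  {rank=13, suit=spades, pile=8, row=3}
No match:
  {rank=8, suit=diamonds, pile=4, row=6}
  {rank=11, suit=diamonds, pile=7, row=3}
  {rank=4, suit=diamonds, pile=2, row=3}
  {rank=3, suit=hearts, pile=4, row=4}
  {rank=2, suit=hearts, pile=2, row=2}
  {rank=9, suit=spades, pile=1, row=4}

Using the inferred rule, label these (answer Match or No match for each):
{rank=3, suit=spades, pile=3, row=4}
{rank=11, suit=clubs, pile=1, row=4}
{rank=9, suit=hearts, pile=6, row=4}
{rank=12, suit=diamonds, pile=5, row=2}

A rule that fits every label: suit is spades AND pile ≥ 2 — true of each 'Match' example, false of each 'No match' one.
{rank=3, suit=spades, pile=3, row=4}: suit is spades, pile = 3, qualifies → Match. {rank=11, suit=clubs, pile=1, row=4}: suit is clubs, pile = 1, doesn't qualify → No match. {rank=9, suit=hearts, pile=6, row=4}: suit is hearts, pile = 6, doesn't qualify → No match. {rank=12, suit=diamonds, pile=5, row=2}: suit is diamonds, pile = 5, doesn't qualify → No match.

Match, No match, No match, No match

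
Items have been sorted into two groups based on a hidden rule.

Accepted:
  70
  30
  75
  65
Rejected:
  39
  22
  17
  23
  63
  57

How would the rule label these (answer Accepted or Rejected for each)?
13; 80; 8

Rejected, Accepted, Rejected

One predicate separates the groups cleanly: multiple of 5.
13: 13 = 5·2 + 3 — does not pass, so Rejected. 80: 80 = 5·16 — checks out, so Accepted. 8: 8 = 5·1 + 3 — does not pass, so Rejected.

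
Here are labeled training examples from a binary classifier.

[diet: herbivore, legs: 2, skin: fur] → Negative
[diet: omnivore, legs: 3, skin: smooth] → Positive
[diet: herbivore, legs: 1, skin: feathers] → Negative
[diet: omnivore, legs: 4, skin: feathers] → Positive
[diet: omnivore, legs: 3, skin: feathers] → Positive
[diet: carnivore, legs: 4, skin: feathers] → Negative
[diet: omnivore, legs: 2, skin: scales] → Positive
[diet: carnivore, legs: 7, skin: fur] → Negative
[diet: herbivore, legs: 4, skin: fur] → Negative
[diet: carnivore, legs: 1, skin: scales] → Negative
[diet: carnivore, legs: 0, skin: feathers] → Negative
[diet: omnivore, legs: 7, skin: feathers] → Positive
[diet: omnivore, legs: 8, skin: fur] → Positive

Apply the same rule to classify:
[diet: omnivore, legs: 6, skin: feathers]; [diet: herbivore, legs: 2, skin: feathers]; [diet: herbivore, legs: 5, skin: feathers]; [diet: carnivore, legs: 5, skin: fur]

The distinguishing property — diet is omnivore — holds for all the 'Positive' cases and none of the 'Negative' cases.
[diet: omnivore, legs: 6, skin: feathers]: diet is omnivore — matches, so Positive.
[diet: herbivore, legs: 2, skin: feathers]: diet is herbivore — does not satisfy this, so Negative.
[diet: herbivore, legs: 5, skin: feathers]: diet is herbivore — does not satisfy this, so Negative.
[diet: carnivore, legs: 5, skin: fur]: diet is carnivore — does not satisfy this, so Negative.

Positive, Negative, Negative, Negative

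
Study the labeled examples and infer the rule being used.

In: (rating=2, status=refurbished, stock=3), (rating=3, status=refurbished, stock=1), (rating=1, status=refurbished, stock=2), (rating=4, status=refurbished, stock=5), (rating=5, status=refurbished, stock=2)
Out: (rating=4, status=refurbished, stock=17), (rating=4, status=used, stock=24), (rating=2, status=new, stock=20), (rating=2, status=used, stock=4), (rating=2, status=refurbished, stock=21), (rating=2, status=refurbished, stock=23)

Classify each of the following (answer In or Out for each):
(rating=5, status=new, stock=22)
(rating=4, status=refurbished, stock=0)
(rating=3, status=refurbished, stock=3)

Rule: status is refurbished AND stock ≤ 5. This holds for each 'In' example and fails for each 'Out' one.
(rating=5, status=new, stock=22): status is new, stock = 22 — doesn't match, so Out.
(rating=4, status=refurbished, stock=0): status is refurbished, stock = 0 — qualifies, so In.
(rating=3, status=refurbished, stock=3): status is refurbished, stock = 3 — qualifies, so In.

Out, In, In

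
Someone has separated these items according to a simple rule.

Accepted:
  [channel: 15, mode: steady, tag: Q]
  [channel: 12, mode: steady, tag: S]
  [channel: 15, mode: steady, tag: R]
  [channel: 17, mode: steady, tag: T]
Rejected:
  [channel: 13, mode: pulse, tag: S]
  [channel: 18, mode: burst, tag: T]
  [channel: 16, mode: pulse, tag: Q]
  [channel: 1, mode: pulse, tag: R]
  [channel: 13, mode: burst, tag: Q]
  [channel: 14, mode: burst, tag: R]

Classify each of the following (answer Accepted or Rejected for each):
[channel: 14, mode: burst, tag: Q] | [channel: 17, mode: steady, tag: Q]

Rejected, Accepted

Rule: mode is steady. This holds for each 'Accepted' example and fails for each 'Rejected' one.
[channel: 14, mode: burst, tag: Q]: Rejected (mode is burst). [channel: 17, mode: steady, tag: Q]: Accepted (mode is steady).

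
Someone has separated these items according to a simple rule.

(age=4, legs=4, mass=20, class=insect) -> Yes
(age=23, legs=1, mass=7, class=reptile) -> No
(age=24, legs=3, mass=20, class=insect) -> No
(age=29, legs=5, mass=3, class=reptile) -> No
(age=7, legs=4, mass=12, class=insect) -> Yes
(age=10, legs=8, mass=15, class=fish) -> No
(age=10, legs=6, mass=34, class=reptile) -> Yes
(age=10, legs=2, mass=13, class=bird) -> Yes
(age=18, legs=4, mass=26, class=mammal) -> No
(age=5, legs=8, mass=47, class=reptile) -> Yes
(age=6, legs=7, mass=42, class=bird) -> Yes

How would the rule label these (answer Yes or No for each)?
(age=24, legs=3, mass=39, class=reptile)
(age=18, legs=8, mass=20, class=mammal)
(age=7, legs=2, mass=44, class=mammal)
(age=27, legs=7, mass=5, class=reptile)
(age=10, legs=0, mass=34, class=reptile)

Rule: age ≤ 10 AND mass ≠ 15. This holds for each 'Yes' example and fails for each 'No' one.

No, No, Yes, No, Yes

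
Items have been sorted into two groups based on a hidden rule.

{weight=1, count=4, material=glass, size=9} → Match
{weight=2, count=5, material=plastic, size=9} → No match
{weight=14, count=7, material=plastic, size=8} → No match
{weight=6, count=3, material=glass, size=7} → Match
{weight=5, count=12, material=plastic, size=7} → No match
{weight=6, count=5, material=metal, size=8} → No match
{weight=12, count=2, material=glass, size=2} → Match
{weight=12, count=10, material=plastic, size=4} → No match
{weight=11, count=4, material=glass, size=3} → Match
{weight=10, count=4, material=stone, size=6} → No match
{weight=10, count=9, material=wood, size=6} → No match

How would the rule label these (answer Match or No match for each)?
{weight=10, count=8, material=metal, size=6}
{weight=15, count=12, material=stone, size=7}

No match, No match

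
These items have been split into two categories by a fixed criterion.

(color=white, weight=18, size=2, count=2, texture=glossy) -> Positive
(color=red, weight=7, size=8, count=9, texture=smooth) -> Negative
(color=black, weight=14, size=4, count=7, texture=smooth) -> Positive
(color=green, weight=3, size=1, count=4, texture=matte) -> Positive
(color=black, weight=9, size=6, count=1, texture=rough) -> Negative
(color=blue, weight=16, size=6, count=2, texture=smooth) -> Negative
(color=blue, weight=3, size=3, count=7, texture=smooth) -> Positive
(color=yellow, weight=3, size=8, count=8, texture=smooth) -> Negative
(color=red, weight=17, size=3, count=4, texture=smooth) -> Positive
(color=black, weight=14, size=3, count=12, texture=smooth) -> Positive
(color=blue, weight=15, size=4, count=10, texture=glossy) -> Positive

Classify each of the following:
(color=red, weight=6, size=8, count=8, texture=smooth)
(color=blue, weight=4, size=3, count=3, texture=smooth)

The classifier is using: size ≤ 4.
(color=red, weight=6, size=8, count=8, texture=smooth) — size = 8, hence Negative. (color=blue, weight=4, size=3, count=3, texture=smooth) — size = 3, hence Positive.

Negative, Positive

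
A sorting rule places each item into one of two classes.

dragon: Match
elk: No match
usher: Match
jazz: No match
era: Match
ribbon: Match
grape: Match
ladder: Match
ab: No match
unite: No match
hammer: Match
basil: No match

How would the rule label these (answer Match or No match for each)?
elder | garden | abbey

The distinguishing property — contains 'r' — holds for all the 'Match' cases and none of the 'No match' cases.
elder → has 'r' → Match.
garden → has 'r' → Match.
abbey → no 'r' → No match.

Match, Match, No match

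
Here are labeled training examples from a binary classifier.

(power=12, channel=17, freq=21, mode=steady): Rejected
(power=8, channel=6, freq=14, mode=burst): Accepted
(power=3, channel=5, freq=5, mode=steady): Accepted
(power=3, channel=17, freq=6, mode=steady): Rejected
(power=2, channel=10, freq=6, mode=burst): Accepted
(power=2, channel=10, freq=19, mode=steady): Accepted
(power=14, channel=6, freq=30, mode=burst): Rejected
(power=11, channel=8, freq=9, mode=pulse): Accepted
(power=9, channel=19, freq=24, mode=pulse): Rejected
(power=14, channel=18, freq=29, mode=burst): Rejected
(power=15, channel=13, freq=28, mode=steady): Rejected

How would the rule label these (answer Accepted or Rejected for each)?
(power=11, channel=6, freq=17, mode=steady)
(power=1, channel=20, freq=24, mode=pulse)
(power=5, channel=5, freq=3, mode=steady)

Accepted, Rejected, Accepted

'Accepted' ⟺ freq ≤ 19 AND channel ≤ 10.
(power=11, channel=6, freq=17, mode=steady): freq = 17, channel = 6 — matches, so Accepted. (power=1, channel=20, freq=24, mode=pulse): freq = 24, channel = 20 — fails this test, so Rejected. (power=5, channel=5, freq=3, mode=steady): freq = 3, channel = 5 — matches, so Accepted.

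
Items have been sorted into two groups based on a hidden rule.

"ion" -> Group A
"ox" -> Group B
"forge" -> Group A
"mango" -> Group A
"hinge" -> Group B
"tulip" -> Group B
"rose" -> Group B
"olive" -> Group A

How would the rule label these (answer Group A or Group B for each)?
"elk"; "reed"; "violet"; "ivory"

Every 'Group A' example satisfies: odd length AND contains 'o'. None of the 'Group B' examples do.
Group B: "elk", since length 3, no 'o'. Group B: "reed", since length 4, no 'o'. Group B: "violet", since length 6, has 'o'. Group A: "ivory", since length 5, has 'o'.

Group B, Group B, Group B, Group A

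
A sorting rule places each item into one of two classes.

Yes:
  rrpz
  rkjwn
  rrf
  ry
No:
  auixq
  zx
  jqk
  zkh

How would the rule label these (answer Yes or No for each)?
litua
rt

No, Yes

A rule that fits every label: contains 'r' — true of each 'Yes' example, false of each 'No' one.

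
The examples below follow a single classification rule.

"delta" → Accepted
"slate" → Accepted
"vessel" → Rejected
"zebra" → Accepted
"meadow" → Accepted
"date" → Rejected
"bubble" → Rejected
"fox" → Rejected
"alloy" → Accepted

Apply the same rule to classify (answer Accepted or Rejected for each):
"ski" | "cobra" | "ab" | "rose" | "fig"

Rejected, Accepted, Rejected, Rejected, Rejected

The common property of the 'Accepted' items is: length ≥ 5 AND contains 'a'. No 'Rejected' item has it.
"ski" — length 3, no 'a', hence Rejected.
"cobra" — length 5, has 'a', hence Accepted.
"ab" — length 2, has 'a', hence Rejected.
"rose" — length 4, no 'a', hence Rejected.
"fig" — length 3, no 'a', hence Rejected.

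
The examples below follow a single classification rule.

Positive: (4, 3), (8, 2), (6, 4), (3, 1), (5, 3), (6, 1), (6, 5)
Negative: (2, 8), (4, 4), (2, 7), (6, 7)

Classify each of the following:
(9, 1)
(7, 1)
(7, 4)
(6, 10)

Positive, Positive, Positive, Negative

The classifier is using: first > second.
Positive: (9, 1), since 9 > 1. Positive: (7, 1), since 7 > 1. Positive: (7, 4), since 7 > 4. Negative: (6, 10), since 6 < 10.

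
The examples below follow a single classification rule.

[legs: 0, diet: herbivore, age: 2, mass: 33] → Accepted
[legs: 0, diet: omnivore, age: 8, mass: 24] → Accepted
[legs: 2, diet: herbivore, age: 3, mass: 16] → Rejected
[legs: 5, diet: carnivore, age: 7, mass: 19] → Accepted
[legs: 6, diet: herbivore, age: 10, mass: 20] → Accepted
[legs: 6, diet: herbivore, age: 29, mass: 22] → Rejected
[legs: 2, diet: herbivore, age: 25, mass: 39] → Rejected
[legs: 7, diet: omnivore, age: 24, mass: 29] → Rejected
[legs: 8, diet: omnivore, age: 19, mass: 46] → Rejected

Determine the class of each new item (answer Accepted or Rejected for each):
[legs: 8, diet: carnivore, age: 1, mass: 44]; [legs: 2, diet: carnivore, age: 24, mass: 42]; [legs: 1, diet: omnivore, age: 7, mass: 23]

Accepted, Rejected, Accepted

All 'Accepted' examples share one property — mass ≥ 19 AND age ≤ 10 — and every 'Rejected' example lacks it.
[legs: 8, diet: carnivore, age: 1, mass: 44]: mass = 44, age = 1, passes → Accepted. [legs: 2, diet: carnivore, age: 24, mass: 42]: mass = 42, age = 24, doesn't match → Rejected. [legs: 1, diet: omnivore, age: 7, mass: 23]: mass = 23, age = 7, passes → Accepted.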